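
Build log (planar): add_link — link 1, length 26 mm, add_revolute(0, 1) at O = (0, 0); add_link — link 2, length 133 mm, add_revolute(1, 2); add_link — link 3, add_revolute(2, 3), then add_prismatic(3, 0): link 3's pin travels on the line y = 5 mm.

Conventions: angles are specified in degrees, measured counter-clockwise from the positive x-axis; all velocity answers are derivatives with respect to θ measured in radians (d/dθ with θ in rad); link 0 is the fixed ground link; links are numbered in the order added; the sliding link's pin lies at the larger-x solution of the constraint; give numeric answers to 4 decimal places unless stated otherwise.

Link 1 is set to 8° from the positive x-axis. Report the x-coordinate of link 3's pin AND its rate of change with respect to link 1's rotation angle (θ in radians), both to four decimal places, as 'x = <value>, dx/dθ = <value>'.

geometry: r = 26 mm, L = 133 mm, e = 5 mm
crank pin P = (r cos θ, r sin θ) = (25.746970, 3.618501)
h = r sin θ − e = 3.618501 − 5 = -1.381499
x = r cos θ + √(L² − h²) = 25.746970 + 132.992825 = 158.739795
dx/dθ = −r sin θ − h·r cos θ/√(L² − h²) (θ in radians; h = -1.381499) = -3.351047

x = 158.7398, dx/dθ = -3.3510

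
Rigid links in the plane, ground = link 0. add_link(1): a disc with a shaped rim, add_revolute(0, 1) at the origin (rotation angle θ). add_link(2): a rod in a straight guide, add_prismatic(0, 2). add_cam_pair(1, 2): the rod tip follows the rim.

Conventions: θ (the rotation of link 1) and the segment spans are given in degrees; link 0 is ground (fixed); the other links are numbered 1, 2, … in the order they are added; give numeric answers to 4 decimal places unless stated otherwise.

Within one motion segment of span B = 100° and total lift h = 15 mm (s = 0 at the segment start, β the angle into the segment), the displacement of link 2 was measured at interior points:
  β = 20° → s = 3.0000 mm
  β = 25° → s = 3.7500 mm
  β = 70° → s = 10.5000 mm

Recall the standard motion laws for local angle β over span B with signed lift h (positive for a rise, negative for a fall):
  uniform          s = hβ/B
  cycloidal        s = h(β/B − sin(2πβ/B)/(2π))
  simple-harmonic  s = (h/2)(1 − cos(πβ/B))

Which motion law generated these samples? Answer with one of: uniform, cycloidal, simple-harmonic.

candidates at β/B = r: uniform s = h·r (linear in β); cycloidal s = h·(r − sin(2πr)/(2π)); simple-harmonic s = (h/2)(1 − cos(πr))
β=20°: printed 3.0000 | uniform 3.0000, cycloidal 0.7295, simple-harmonic 1.4324
β=25°: printed 3.7500 | uniform 3.7500, cycloidal 1.3627, simple-harmonic 2.1967
β=70°: printed 10.5000 | uniform 10.5000, cycloidal 12.7705, simple-harmonic 11.9084
only one law matches every sample → uniform

uniform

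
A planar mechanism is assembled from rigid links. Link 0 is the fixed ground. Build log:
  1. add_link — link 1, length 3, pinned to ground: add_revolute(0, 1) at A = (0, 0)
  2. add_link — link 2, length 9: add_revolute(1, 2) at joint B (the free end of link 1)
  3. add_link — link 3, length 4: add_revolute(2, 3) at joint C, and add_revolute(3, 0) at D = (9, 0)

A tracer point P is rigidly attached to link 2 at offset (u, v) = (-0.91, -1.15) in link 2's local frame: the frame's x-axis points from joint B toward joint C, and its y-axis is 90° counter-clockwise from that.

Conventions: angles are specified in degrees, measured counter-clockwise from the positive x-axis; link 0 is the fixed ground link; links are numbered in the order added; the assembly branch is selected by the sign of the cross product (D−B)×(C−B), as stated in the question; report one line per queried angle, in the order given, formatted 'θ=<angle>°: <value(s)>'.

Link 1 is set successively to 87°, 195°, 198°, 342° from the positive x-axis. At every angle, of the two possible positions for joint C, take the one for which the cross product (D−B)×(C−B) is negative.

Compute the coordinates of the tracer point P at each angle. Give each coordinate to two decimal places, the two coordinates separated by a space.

A=(0,0), D=(9.00,0)
θ=87°: B = A + 3.00·(cos87°, sin87°) = (0.1570, 2.9959)
θ=87°: |BD| = 9.3367
θ=87°: circle(B,9.00) ∩ circle(D,4.00): a=8.1492, h=3.8197
θ=87°:   candidates: C₊=(9.1010,3.9987) cross=35.663; C₋=(6.6497,-3.2367) cross=-35.663
θ=87°:   branch - wants cross < 0 → take C=(6.6497,-3.2367) (cross=-35.663)
θ=87°: ex = (C−B)/|BC| = (0.7214,-0.6925); ey = (0.6925,0.7214)
θ=87°: P = B + -0.91·ex + -1.15·ey = (-1.2959,2.7964)
θ=195°: B = A + 3.00·(cos195°, sin195°) = (-2.8978, -0.7765)
θ=195°: |BD| = 11.9231
θ=195°: circle(B,9.00) ∩ circle(D,4.00): a=8.6873, h=2.3516
θ=195°:   candidates: C₊=(5.6180,2.1359) cross=28.038; C₋=(5.9243,-2.5573) cross=-28.038
θ=195°:   branch - wants cross < 0 → take C=(5.9243,-2.5573) (cross=-28.038)
θ=195°: ex = (C−B)/|BC| = (0.9802,-0.1979); ey = (0.1979,0.9802)
θ=195°: P = B + -0.91·ex + -1.15·ey = (-4.0173,-1.7237)
θ=198°: B = A + 3.00·(cos198°, sin198°) = (-2.8532, -0.9271)
θ=198°: |BD| = 11.8894
θ=198°: circle(B,9.00) ∩ circle(D,4.00): a=8.6782, h=2.3851
θ=198°:   candidates: C₊=(5.6127,2.1274) cross=28.357; C₋=(5.9846,-2.6282) cross=-28.357
θ=198°:   branch - wants cross < 0 → take C=(5.9846,-2.6282) (cross=-28.357)
θ=198°: ex = (C−B)/|BC| = (0.9820,-0.1890); ey = (0.1890,0.9820)
θ=198°: P = B + -0.91·ex + -1.15·ey = (-3.9641,-1.8843)
θ=342°: B = A + 3.00·(cos342°, sin342°) = (2.8532, -0.9271)
θ=342°: |BD| = 6.2163
θ=342°: circle(B,9.00) ∩ circle(D,4.00): a=8.3363, h=3.3920
θ=342°:   candidates: C₊=(10.5904,3.6702) cross=21.086; C₋=(11.6021,-3.0379) cross=-21.086
θ=342°:   branch - wants cross < 0 → take C=(11.6021,-3.0379) (cross=-21.086)
θ=342°: ex = (C−B)/|BC| = (0.9721,-0.2345); ey = (0.2345,0.9721)
θ=342°: P = B + -0.91·ex + -1.15·ey = (1.6988,-1.8315)

θ=87°: -1.30 2.80
θ=195°: -4.02 -1.72
θ=198°: -3.96 -1.88
θ=342°: 1.70 -1.83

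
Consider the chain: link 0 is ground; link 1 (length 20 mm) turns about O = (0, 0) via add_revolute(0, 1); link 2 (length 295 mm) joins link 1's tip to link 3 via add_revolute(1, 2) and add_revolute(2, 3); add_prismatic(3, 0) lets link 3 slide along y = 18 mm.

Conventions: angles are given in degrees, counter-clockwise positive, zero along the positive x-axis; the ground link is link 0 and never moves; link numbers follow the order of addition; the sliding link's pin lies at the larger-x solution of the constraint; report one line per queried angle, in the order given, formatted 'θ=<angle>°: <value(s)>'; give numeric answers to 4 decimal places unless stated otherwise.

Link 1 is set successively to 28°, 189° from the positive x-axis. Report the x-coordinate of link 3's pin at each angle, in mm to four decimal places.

geometry: r = 20 mm, L = 295 mm, e = 18 mm
θ=28°: crank pin P = (r cos θ, r sin θ) = (17.658952, 9.389431)
θ=28°: h = r sin θ − e = 9.389431 − 18 = -8.610569
θ=28°: x = r cos θ + √(L² − h²) = 17.658952 + 294.874309 = 312.533261
θ=189°: crank pin P = (r cos θ, r sin θ) = (-19.753767, -3.128689)
θ=189°: h = r sin θ − e = -3.128689 − 18 = -21.128689
θ=189°: x = r cos θ + √(L² − h²) = -19.753767 + 294.242381 = 274.488614

θ=28°: 312.5333
θ=189°: 274.4886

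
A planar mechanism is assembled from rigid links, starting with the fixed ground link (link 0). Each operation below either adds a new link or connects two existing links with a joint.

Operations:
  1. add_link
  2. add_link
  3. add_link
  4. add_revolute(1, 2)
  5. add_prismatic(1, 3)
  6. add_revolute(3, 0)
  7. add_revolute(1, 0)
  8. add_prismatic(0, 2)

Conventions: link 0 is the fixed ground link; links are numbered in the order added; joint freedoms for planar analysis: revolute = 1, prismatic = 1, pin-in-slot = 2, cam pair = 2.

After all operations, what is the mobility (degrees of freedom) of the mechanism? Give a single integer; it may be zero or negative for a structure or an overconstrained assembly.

link 0 = ground. State L|J1|J2 = 1|0|0
+link1  2|0|0
+link2  3|0|0
+link3  4|0|0
R(1,2) f=1→J1  4|1|0
P(1,3) f=1→J1  4|2|0
R(3,0) f=1→J1  4|3|0
R(1,0) f=1→J1  4|4|0
P(0,2) f=1→J1  4|5|0
M = 3(4−1)−2·5−0 = 9−10−0 = -1

M = -1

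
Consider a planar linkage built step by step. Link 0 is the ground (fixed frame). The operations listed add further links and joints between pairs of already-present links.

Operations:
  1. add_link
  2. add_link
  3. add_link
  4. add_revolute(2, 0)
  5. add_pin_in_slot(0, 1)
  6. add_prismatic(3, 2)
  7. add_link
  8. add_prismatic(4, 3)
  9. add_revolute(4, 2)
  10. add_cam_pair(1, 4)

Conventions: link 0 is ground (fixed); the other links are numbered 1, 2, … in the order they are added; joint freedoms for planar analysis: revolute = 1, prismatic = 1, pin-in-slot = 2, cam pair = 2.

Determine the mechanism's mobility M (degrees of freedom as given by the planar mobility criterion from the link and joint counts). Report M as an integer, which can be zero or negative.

(L,J1,J2)=(1,0,0); link0 fixed
link1: (2,0,0)
link2: (3,0,0)
link3: (4,0,0)
R 2-0 [J1]: (4,1,0)
PS 0-1 [J2]: (4,1,1)
P 3-2 [J1]: (4,2,1)
link4: (5,2,1)
P 4-3 [J1]: (5,3,1)
R 4-2 [J1]: (5,4,1)
C 1-4 [J2]: (5,4,2)
Grübler: 3·4 − 2·4 − 2 = 2

M = 2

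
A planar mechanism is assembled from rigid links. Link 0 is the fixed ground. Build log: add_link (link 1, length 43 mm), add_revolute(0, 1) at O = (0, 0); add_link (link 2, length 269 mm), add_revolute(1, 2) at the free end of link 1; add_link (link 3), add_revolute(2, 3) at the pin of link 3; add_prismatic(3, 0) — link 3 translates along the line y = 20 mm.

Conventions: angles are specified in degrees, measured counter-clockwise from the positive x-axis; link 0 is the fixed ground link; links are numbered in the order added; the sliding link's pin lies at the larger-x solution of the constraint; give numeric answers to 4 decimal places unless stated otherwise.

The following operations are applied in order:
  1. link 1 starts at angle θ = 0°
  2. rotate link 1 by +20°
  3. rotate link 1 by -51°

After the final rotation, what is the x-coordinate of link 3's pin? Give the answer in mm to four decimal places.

geometry: r = 43 mm, L = 269 mm, e = 20 mm; θ starts at 0°
rotate link 1 by +20°: θ ← 0° +20° = 20°
rotate link 1 by -51°: θ ← 20° -51° = -31°
crank pin P = (r cos θ, r sin θ) = (36.858194, -22.146637)
h = r sin θ − e = -22.146637 − 20 = -42.146637
x = r cos θ + √(L² − h²) = 36.858194 + 265.677739 = 302.535933

302.5359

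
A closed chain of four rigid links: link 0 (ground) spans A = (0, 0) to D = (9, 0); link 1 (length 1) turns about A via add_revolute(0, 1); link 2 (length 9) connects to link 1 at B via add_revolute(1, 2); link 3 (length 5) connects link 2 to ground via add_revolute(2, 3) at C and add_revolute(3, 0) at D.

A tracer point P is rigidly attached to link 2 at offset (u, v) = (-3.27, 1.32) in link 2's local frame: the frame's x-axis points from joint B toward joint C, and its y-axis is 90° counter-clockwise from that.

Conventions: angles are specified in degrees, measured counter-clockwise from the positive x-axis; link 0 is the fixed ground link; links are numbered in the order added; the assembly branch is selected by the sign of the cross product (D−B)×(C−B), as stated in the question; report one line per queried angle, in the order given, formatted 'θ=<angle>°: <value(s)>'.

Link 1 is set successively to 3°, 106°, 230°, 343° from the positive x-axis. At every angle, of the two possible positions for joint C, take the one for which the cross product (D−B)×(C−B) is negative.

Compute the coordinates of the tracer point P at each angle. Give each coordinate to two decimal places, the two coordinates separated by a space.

A=(0,0), D=(9.00,0)
θ=3°: B = A + 1.00·(cos3°, sin3°) = (0.9986, 0.0523)
θ=3°: |BD| = 8.0015
θ=3°: circle(B,9.00) ∩ circle(D,5.00): a=7.5001, h=4.9748
θ=3°:   candidates: C₊=(8.5311,4.9780) cross=39.806; C₋=(8.4660,-4.9714) cross=-39.806
θ=3°:   branch - wants cross < 0 → take C=(8.4660,-4.9714) (cross=-39.806)
θ=3°: ex = (C−B)/|BC| = (0.8297,-0.5582); ey = (0.5582,0.8297)
θ=3°: P = B + -3.27·ex + 1.32·ey = (-0.9777,2.9728)
θ=106°: B = A + 1.00·(cos106°, sin106°) = (-0.2756, 0.9613)
θ=106°: |BD| = 9.3253
θ=106°: circle(B,9.00) ∩ circle(D,5.00): a=7.6652, h=4.7164
θ=106°:   candidates: C₊=(7.8349,4.8624) cross=43.982; C₋=(6.8626,-4.5201) cross=-43.982
θ=106°:   branch - wants cross < 0 → take C=(6.8626,-4.5201) (cross=-43.982)
θ=106°: ex = (C−B)/|BC| = (0.7931,-0.6090); ey = (0.6090,0.7931)
θ=106°: P = B + -3.27·ex + 1.32·ey = (-2.0653,3.9998)
θ=230°: B = A + 1.00·(cos230°, sin230°) = (-0.6428, -0.7660)
θ=230°: |BD| = 9.6732
θ=230°: circle(B,9.00) ∩ circle(D,5.00): a=7.7312, h=4.6075
θ=230°:   candidates: C₊=(6.6992,4.4392) cross=44.569; C₋=(7.4290,-4.7468) cross=-44.569
θ=230°:   branch - wants cross < 0 → take C=(7.4290,-4.7468) (cross=-44.569)
θ=230°: ex = (C−B)/|BC| = (0.8969,-0.4423); ey = (0.4423,0.8969)
θ=230°: P = B + -3.27·ex + 1.32·ey = (-2.9917,1.8642)
θ=343°: B = A + 1.00·(cos343°, sin343°) = (0.9563, -0.2924)
θ=343°: |BD| = 8.0490
θ=343°: circle(B,9.00) ∩ circle(D,5.00): a=7.5032, h=4.9701
θ=343°:   candidates: C₊=(8.2740,4.9470) cross=40.005; C₋=(8.6351,-4.9867) cross=-40.005
θ=343°:   branch - wants cross < 0 → take C=(8.6351,-4.9867) (cross=-40.005)
θ=343°: ex = (C−B)/|BC| = (0.8532,-0.5216); ey = (0.5216,0.8532)
θ=343°: P = B + -3.27·ex + 1.32·ey = (-1.1452,2.5394)

θ=3°: -0.98 2.97
θ=106°: -2.07 4.00
θ=230°: -2.99 1.86
θ=343°: -1.15 2.54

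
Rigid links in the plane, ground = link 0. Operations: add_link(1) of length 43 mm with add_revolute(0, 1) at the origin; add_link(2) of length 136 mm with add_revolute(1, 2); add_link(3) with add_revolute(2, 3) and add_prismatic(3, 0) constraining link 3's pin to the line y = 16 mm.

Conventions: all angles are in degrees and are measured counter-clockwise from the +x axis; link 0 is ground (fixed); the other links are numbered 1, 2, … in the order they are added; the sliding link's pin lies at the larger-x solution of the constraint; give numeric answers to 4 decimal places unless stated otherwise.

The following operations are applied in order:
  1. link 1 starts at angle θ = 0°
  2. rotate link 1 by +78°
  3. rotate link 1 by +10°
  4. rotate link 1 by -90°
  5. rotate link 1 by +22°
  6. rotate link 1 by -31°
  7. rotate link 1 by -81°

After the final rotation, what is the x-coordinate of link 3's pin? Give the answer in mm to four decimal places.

geometry: r = 43 mm, L = 136 mm, e = 16 mm; θ starts at 0°
rotate link 1 by +78°: θ ← 0° +78° = 78°
rotate link 1 by +10°: θ ← 78° +10° = 88°
rotate link 1 by -90°: θ ← 88° -90° = -2°
rotate link 1 by +22°: θ ← -2° +22° = 20°
rotate link 1 by -31°: θ ← 20° -31° = -11°
rotate link 1 by -81°: θ ← -11° -81° = -92°
crank pin P = (r cos θ, r sin θ) = (-1.500678, -42.973806)
h = r sin θ − e = -42.973806 − 16 = -58.973806
x = r cos θ + √(L² − h²) = -1.500678 + 122.548318 = 121.047640

121.0476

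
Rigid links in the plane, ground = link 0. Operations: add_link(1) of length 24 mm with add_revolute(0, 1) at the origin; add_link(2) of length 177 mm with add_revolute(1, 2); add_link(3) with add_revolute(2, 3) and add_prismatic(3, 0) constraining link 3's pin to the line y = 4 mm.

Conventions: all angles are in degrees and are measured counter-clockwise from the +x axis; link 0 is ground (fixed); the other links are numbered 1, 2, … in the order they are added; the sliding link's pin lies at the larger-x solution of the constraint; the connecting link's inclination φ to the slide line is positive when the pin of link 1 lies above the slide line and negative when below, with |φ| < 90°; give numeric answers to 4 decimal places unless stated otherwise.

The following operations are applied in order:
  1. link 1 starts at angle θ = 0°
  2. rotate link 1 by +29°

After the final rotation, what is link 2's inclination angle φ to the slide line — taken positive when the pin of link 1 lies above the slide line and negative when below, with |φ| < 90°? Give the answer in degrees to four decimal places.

geometry: r = 24 mm, L = 177 mm, e = 4 mm; θ starts at 0°
rotate link 1 by +29°: θ ← 0° +29° = 29°
h = r sin θ − e = 11.635431 − 4 = 7.635431
sin φ = h / L = 7.635431 / 177 = 0.04313803
φ = arcsin(0.04313803) = 2.472394°

2.4724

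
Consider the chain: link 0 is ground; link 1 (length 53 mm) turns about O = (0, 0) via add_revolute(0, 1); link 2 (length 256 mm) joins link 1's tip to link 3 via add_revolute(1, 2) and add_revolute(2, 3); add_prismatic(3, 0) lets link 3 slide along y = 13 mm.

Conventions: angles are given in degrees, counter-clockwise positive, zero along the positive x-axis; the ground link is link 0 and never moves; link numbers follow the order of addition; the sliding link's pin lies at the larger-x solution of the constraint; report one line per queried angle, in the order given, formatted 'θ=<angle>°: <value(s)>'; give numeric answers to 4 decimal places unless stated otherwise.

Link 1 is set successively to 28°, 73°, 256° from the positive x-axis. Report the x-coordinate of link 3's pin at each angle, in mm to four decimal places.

geometry: r = 53 mm, L = 256 mm, e = 13 mm
θ=28°: crank pin P = (r cos θ, r sin θ) = (46.796222, 24.881993)
θ=28°: h = r sin θ − e = 24.881993 − 13 = 11.881993
θ=28°: x = r cos θ + √(L² − h²) = 46.796222 + 255.724106 = 302.520328
θ=73°: crank pin P = (r cos θ, r sin θ) = (15.495700, 50.684152)
θ=73°: h = r sin θ − e = 50.684152 − 13 = 37.684152
θ=73°: x = r cos θ + √(L² − h²) = 15.495700 + 253.211186 = 268.706886
θ=256°: crank pin P = (r cos θ, r sin θ) = (-12.821860, -51.425673)
θ=256°: h = r sin θ − e = -51.425673 − 13 = -64.425673
θ=256°: x = r cos θ + √(L² − h²) = -12.821860 + 247.760636 = 234.938775

θ=28°: 302.5203
θ=73°: 268.7069
θ=256°: 234.9388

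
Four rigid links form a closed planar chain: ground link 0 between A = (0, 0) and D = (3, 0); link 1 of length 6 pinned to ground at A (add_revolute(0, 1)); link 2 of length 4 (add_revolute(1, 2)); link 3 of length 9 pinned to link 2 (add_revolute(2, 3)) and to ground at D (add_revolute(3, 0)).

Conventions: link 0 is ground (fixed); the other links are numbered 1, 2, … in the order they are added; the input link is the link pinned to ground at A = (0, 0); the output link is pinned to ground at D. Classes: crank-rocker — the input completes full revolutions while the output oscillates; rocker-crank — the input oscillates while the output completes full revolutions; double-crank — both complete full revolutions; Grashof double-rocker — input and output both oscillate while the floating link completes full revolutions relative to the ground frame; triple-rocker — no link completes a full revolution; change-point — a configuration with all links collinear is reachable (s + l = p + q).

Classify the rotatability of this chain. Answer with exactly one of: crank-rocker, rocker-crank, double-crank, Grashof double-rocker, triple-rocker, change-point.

lengths: ground=3, input=6, coupler=4, output=9
sorted: s=3 (shortest), l=9 (longest), p+q=10
s + l = 12 vs p + q = 10
s + l > p + q → non-Grashof → no link fully rotates → triple-rocker

triple-rocker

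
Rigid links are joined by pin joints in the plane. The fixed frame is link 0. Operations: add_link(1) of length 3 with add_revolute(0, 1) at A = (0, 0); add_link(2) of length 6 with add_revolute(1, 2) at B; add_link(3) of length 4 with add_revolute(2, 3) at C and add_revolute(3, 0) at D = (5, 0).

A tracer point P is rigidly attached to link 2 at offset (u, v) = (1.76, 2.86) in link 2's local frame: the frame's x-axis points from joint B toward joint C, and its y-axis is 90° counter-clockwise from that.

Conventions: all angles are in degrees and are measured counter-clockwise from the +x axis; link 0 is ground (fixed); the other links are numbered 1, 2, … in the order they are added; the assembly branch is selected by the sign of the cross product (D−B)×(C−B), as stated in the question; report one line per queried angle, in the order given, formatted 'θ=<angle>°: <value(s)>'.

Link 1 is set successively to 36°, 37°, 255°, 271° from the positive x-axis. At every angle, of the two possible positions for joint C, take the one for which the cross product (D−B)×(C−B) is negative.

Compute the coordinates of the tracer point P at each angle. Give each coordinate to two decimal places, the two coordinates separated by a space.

A=(0,0), D=(5.00,0)
θ=36°: B = A + 3.00·(cos36°, sin36°) = (2.4271, 1.7634)
θ=36°: |BD| = 3.1192
θ=36°: circle(B,6.00) ∩ circle(D,4.00): a=4.7655, h=3.6455
θ=36°:   candidates: C₊=(8.4189,2.0764) cross=11.371; C₋=(4.2971,-3.9378) cross=-11.371
θ=36°:   branch - wants cross < 0 → take C=(4.2971,-3.9378) (cross=-11.371)
θ=36°: ex = (C−B)/|BC| = (0.3117,-0.9502); ey = (0.9502,0.3117)
θ=36°: P = B + 1.76·ex + 2.86·ey = (5.6931,0.9824)
θ=37°: B = A + 3.00·(cos37°, sin37°) = (2.3959, 1.8054)
θ=37°: |BD| = 3.1687
θ=37°: circle(B,6.00) ∩ circle(D,4.00): a=4.7402, h=3.6784
θ=37°:   candidates: C₊=(8.3873,2.1276) cross=11.656; C₋=(4.1956,-3.9183) cross=-11.656
θ=37°:   branch - wants cross < 0 → take C=(4.1956,-3.9183) (cross=-11.656)
θ=37°: ex = (C−B)/|BC| = (0.3000,-0.9540); ey = (0.9540,0.3000)
θ=37°: P = B + 1.76·ex + 2.86·ey = (5.6521,0.9843)
θ=255°: B = A + 3.00·(cos255°, sin255°) = (-0.7765, -2.8978)
θ=255°: |BD| = 6.4626
θ=255°: circle(B,6.00) ∩ circle(D,4.00): a=4.7787, h=3.6283
θ=255°:   candidates: C₊=(1.8680,2.4880) cross=23.448; C₋=(5.1218,-3.9981) cross=-23.448
θ=255°:   branch - wants cross < 0 → take C=(5.1218,-3.9981) (cross=-23.448)
θ=255°: ex = (C−B)/|BC| = (0.9830,-0.1834); ey = (0.1834,0.9830)
θ=255°: P = B + 1.76·ex + 2.86·ey = (1.4782,-0.4091)
θ=271°: B = A + 3.00·(cos271°, sin271°) = (0.0524, -2.9995)
θ=271°: |BD| = 5.7859
θ=271°: circle(B,6.00) ∩ circle(D,4.00): a=4.6213, h=3.8267
θ=271°:   candidates: C₊=(2.0203,2.6686) cross=22.141; C₋=(5.9880,-3.8761) cross=-22.141
θ=271°:   branch - wants cross < 0 → take C=(5.9880,-3.8761) (cross=-22.141)
θ=271°: ex = (C−B)/|BC| = (0.9893,-0.1461); ey = (0.1461,0.9893)
θ=271°: P = B + 1.76·ex + 2.86·ey = (2.2113,-0.4273)

θ=36°: 5.69 0.98
θ=37°: 5.65 0.98
θ=255°: 1.48 -0.41
θ=271°: 2.21 -0.43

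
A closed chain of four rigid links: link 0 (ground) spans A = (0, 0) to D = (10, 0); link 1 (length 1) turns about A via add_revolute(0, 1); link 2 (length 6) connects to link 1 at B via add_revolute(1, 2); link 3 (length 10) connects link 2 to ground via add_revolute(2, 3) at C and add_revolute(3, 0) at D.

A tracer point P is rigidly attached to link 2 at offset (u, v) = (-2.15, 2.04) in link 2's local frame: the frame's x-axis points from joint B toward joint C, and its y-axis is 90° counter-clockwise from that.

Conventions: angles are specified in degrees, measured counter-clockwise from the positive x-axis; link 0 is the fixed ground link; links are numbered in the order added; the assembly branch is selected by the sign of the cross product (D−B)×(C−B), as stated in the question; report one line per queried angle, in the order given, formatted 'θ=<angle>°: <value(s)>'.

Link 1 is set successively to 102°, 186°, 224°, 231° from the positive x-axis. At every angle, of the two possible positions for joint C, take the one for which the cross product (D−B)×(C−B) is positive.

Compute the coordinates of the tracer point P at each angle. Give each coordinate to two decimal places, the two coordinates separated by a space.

A=(0,0), D=(10.00,0)
θ=102°: B = A + 1.00·(cos102°, sin102°) = (-0.2079, 0.9781)
θ=102°: |BD| = 10.2547
θ=102°: circle(B,6.00) ∩ circle(D,10.00): a=2.0068, h=5.6544
θ=102°:   candidates: C₊=(2.3291,6.4154) cross=57.984; C₋=(1.2504,-4.8419) cross=-57.984
θ=102°:   branch + wants cross > 0 → take C=(2.3291,6.4154) (cross=57.984)
θ=102°: ex = (C−B)/|BC| = (0.4228,0.9062); ey = (-0.9062,0.4228)
θ=102°: P = B + -2.15·ex + 2.04·ey = (-2.9657,-0.1076)
θ=186°: B = A + 1.00·(cos186°, sin186°) = (-0.9945, -0.1045)
θ=186°: |BD| = 10.9950
θ=186°: circle(B,6.00) ∩ circle(D,10.00): a=2.5871, h=5.4136
θ=186°:   candidates: C₊=(1.5410,5.3334) cross=59.522; C₋=(1.6439,-5.4933) cross=-59.522
θ=186°:   branch + wants cross > 0 → take C=(1.5410,5.3334) (cross=59.522)
θ=186°: ex = (C−B)/|BC| = (0.4226,0.9063); ey = (-0.9063,0.4226)
θ=186°: P = B + -2.15·ex + 2.04·ey = (-3.7520,-1.1910)
θ=224°: B = A + 1.00·(cos224°, sin224°) = (-0.7193, -0.6947)
θ=224°: |BD| = 10.7418
θ=224°: circle(B,6.00) ∩ circle(D,10.00): a=2.3919, h=5.5026
θ=224°:   candidates: C₊=(1.3117,4.9511) cross=59.108; C₋=(2.0234,-6.0311) cross=-59.108
θ=224°:   branch + wants cross > 0 → take C=(1.3117,4.9511) (cross=59.108)
θ=224°: ex = (C−B)/|BC| = (0.3385,0.9410); ey = (-0.9410,0.3385)
θ=224°: P = B + -2.15·ex + 2.04·ey = (-3.3667,-2.0272)
θ=231°: B = A + 1.00·(cos231°, sin231°) = (-0.6293, -0.7771)
θ=231°: |BD| = 10.6577
θ=231°: circle(B,6.00) ∩ circle(D,10.00): a=2.3263, h=5.5307
θ=231°:   candidates: C₊=(1.2875,4.9084) cross=58.944; C₋=(2.0941,-6.1235) cross=-58.944
θ=231°:   branch + wants cross > 0 → take C=(1.2875,4.9084) (cross=58.944)
θ=231°: ex = (C−B)/|BC| = (0.3195,0.9476); ey = (-0.9476,0.3195)
θ=231°: P = B + -2.15·ex + 2.04·ey = (-3.2493,-2.1628)

θ=102°: -2.97 -0.11
θ=186°: -3.75 -1.19
θ=224°: -3.37 -2.03
θ=231°: -3.25 -2.16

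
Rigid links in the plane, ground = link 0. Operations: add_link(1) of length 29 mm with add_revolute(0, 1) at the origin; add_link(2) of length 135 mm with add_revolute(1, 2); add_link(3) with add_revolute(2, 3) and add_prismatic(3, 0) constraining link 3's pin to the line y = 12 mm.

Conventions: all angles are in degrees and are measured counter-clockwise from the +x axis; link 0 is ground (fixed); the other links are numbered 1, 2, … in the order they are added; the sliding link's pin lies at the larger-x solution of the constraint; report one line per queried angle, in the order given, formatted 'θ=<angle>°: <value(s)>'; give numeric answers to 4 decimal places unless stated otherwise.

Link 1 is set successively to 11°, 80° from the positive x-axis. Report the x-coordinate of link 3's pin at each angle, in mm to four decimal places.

geometry: r = 29 mm, L = 135 mm, e = 12 mm
θ=11°: crank pin P = (r cos θ, r sin θ) = (28.467188, 5.533461)
θ=11°: h = r sin θ − e = 5.533461 − 12 = -6.466539
θ=11°: x = r cos θ + √(L² − h²) = 28.467188 + 134.845037 = 163.312225
θ=80°: crank pin P = (r cos θ, r sin θ) = (5.035797, 28.559425)
θ=80°: h = r sin θ − e = 28.559425 − 12 = 16.559425
θ=80°: x = r cos θ + √(L² − h²) = 5.035797 + 133.980541 = 139.016338

θ=11°: 163.3122
θ=80°: 139.0163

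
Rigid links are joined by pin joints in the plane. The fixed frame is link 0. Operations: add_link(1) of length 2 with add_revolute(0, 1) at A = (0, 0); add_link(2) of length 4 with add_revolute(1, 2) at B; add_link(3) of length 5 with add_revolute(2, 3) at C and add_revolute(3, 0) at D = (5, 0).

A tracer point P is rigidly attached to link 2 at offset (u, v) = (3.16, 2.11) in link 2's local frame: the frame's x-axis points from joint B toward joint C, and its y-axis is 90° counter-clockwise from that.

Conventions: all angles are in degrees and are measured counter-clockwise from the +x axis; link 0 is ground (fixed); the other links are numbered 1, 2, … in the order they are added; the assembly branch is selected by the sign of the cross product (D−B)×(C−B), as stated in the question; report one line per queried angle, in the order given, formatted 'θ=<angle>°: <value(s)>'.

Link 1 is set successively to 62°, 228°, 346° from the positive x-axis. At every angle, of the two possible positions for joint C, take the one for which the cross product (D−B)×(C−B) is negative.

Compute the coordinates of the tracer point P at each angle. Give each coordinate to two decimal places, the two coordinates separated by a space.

A=(0,0), D=(5.00,0)
θ=62°: B = A + 2.00·(cos62°, sin62°) = (0.9389, 1.7659)
θ=62°: |BD| = 4.4284
θ=62°: circle(B,4.00) ∩ circle(D,5.00): a=1.1980, h=3.8164
θ=62°:   candidates: C₊=(3.5594,4.7880) cross=16.900; C₋=(0.5157,-2.2117) cross=-16.900
θ=62°:   branch - wants cross < 0 → take C=(0.5157,-2.2117) (cross=-16.900)
θ=62°: ex = (C−B)/|BC| = (-0.1058,-0.9944); ey = (0.9944,-0.1058)
θ=62°: P = B + 3.16·ex + 2.11·ey = (2.7028,-1.5996)
θ=228°: B = A + 2.00·(cos228°, sin228°) = (-1.3383, -1.4863)
θ=228°: |BD| = 6.5102
θ=228°: circle(B,4.00) ∩ circle(D,5.00): a=2.5639, h=3.0703
θ=228°:   candidates: C₊=(0.4570,2.0882) cross=19.988; C₋=(1.8588,-3.8901) cross=-19.988
θ=228°:   branch - wants cross < 0 → take C=(1.8588,-3.8901) (cross=-19.988)
θ=228°: ex = (C−B)/|BC| = (0.7993,-0.6010); ey = (0.6010,0.7993)
θ=228°: P = B + 3.16·ex + 2.11·ey = (2.4555,-1.6989)
θ=346°: B = A + 2.00·(cos346°, sin346°) = (1.9406, -0.4838)
θ=346°: |BD| = 3.0974
θ=346°: circle(B,4.00) ∩ circle(D,5.00): a=0.0959, h=3.9989
θ=346°:   candidates: C₊=(1.4107,3.4809) cross=12.386; C₋=(2.6600,-4.4186) cross=-12.386
θ=346°:   branch - wants cross < 0 → take C=(2.6600,-4.4186) (cross=-12.386)
θ=346°: ex = (C−B)/|BC| = (0.1798,-0.9837); ey = (0.9837,0.1798)
θ=346°: P = B + 3.16·ex + 2.11·ey = (4.5845,-3.2129)

θ=62°: 2.70 -1.60
θ=228°: 2.46 -1.70
θ=346°: 4.58 -3.21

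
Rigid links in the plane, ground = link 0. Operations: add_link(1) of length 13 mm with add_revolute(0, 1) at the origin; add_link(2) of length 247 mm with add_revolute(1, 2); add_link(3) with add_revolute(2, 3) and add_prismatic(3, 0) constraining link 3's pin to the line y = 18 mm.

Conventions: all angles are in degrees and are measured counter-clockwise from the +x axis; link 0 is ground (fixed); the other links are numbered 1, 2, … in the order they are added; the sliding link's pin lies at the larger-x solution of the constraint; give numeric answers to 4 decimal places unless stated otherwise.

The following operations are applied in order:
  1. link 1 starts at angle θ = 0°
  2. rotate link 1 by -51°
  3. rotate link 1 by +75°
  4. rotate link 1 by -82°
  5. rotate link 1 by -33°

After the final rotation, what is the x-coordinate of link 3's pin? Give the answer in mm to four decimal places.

geometry: r = 13 mm, L = 247 mm, e = 18 mm; θ starts at 0°
rotate link 1 by -51°: θ ← 0° -51° = -51°
rotate link 1 by +75°: θ ← -51° +75° = 24°
rotate link 1 by -82°: θ ← 24° -82° = -58°
rotate link 1 by -33°: θ ← -58° -33° = -91°
crank pin P = (r cos θ, r sin θ) = (-0.226881, -12.998020)
h = r sin θ − e = -12.998020 − 18 = -30.998020
x = r cos θ + √(L² − h²) = -0.226881 + 245.047185 = 244.820303

244.8203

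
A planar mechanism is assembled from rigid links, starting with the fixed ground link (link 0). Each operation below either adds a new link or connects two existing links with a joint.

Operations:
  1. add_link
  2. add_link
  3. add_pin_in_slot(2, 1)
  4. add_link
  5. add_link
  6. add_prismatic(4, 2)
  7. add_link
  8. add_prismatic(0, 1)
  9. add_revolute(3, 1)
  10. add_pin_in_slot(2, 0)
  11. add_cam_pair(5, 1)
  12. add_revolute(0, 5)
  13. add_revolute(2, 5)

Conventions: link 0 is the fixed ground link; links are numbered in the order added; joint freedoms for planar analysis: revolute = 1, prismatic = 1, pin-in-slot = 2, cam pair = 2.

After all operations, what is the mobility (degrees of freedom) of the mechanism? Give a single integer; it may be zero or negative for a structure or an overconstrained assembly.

(L,J1,J2)=(1,0,0); link0 fixed
link1: (2,0,0)
link2: (3,0,0)
PS 2-1 [J2]: (3,0,1)
link3: (4,0,1)
link4: (5,0,1)
P 4-2 [J1]: (5,1,1)
link5: (6,1,1)
P 0-1 [J1]: (6,2,1)
R 3-1 [J1]: (6,3,1)
PS 2-0 [J2]: (6,3,2)
C 5-1 [J2]: (6,3,3)
R 0-5 [J1]: (6,4,3)
R 2-5 [J1]: (6,5,3)
Grübler: 3·5 − 2·5 − 3 = 2

M = 2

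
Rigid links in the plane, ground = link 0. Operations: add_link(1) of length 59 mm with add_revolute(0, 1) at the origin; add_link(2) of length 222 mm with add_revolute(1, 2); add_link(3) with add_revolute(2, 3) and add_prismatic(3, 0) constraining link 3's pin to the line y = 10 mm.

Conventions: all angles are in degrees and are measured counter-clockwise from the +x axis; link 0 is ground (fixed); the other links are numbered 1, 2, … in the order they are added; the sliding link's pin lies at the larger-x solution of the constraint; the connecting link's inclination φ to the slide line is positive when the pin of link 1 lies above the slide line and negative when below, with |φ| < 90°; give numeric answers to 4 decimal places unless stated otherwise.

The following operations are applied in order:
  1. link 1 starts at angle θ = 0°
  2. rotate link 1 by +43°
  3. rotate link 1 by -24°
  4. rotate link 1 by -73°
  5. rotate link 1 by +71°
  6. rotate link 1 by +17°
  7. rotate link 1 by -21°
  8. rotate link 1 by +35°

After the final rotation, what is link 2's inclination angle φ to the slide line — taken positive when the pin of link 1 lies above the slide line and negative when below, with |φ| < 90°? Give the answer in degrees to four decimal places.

geometry: r = 59 mm, L = 222 mm, e = 10 mm; θ starts at 0°
rotate link 1 by +43°: θ ← 0° +43° = 43°
rotate link 1 by -24°: θ ← 43° -24° = 19°
rotate link 1 by -73°: θ ← 19° -73° = -54°
rotate link 1 by +71°: θ ← -54° +71° = 17°
rotate link 1 by +17°: θ ← 17° +17° = 34°
rotate link 1 by -21°: θ ← 34° -21° = 13°
rotate link 1 by +35°: θ ← 13° +35° = 48°
h = r sin θ − e = 43.845545 − 10 = 33.845545
sin φ = h / L = 33.845545 / 222 = 0.15245741
φ = arcsin(0.15245741) = 8.769364°

8.7694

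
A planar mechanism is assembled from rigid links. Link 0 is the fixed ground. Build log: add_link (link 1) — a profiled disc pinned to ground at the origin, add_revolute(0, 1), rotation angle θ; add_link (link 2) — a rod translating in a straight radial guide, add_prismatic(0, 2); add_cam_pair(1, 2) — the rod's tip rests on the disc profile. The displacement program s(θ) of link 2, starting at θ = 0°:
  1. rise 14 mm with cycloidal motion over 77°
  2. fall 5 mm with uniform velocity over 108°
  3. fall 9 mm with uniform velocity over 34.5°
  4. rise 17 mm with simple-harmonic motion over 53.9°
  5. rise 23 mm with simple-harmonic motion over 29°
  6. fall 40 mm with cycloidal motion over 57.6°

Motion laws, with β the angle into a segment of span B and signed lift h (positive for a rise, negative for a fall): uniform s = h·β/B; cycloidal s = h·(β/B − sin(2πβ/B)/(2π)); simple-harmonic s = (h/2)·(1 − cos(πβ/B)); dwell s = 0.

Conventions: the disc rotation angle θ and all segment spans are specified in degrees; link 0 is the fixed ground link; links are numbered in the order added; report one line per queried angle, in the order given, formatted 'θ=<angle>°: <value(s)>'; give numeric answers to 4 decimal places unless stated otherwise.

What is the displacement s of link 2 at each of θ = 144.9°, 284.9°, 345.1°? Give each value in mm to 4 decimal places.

seg 1 [0°–77°] cycloidal, h=14: full span → s += 14 → s = 14.0000
seg 2 [77°–185°] uniform, h=-5: θ=144.9° here. β=67.9, B=108. -5·67.9/108 = -3.1435 → s = 10.8565
seg 2 [77°–185°] uniform, h=-5: full span → s += -5 → s = 9.0000
seg 3 [185°–219.5°] uniform, h=-9: full span → s += -9 → s = 0.0000
seg 4 [219.5°–273.4°] simple-harmonic, h=17: full span → s += 17 → s = 17.0000
seg 5 [273.4°–302.4°] simple-harmonic, h=23: θ=284.9° here. β=11.5, B=29. 23/2·(1 − cos(π·0.3966)) = 7.8280 → s = 24.8280
seg 5 [273.4°–302.4°] simple-harmonic, h=23: full span → s += 23 → s = 40.0000
seg 6 [302.4°–360°] cycloidal, h=-40: θ=345.1° here. β=42.7, B=57.6. -40·(0.7413 − sin(2π·0.7413)/(2π)) = -36.0095 → s = 3.9905

θ=144.9°: 10.8565
θ=284.9°: 24.8280
θ=345.1°: 3.9905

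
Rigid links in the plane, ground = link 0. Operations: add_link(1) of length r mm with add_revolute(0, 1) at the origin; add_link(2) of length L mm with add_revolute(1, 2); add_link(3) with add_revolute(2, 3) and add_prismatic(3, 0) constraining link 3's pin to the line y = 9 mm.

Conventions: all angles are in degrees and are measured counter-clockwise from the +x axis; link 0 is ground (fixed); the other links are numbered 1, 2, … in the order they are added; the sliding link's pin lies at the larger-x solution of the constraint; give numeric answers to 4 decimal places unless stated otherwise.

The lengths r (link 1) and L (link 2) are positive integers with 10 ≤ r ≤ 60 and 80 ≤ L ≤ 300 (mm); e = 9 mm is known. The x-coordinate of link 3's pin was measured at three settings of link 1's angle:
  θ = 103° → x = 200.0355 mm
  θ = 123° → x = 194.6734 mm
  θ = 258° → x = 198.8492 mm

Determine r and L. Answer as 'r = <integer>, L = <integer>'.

constraint per measurement: (x − r cos θ)² + (r sin θ − e)² = L²
subtracting the θ₁ and θ₂ equations cancels the r² and L² terms:
r = (x₁² − x₂²) / (2[(x₁cos θ₁ + e sin θ₁) − (x₂cos θ₂ + e sin θ₂)]) = 16.9998 → r = 17
L² = (x₁ − r cos θ₁)² + (r sin θ₁ − e)² = 41615.9827 → L = 204.0000 → L = 204
check at θ₃=258°: x = 198.8492 (printed 198.8492) ✓

r = 17, L = 204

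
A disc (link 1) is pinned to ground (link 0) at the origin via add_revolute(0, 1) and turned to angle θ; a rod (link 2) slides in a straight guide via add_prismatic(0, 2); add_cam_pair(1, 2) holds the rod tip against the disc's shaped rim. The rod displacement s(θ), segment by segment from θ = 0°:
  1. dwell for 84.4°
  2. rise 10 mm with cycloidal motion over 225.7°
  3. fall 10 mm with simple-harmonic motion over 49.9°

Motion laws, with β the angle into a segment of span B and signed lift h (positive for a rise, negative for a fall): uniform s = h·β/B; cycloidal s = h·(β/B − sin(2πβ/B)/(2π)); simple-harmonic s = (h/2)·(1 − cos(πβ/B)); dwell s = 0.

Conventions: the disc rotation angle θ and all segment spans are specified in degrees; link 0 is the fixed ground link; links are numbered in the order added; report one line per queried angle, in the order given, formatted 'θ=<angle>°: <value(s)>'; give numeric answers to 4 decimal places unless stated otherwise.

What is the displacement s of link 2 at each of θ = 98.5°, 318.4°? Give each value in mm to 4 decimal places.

segment 1 (0° to 84.4°, dwell): s unchanged at 0.0000
θ = 98.5° falls in segment 2 (84.4° to 310.1°, cycloidal, h = 10): β = 98.5 − 84.4 = 14.1°, B = 225.7°; Δs = 10·(0.0625 − sin(2π·0.0625)/(2π)) = 0.0159; s = 0.0000 + 0.0159 = 0.0159
segment 2 (84.4° to 310.1°, cycloidal, h = 10) is passed completely: s = 0.0000 + (10) = 10.0000
θ = 318.4° falls in segment 3 (310.1° to 360°, simple-harmonic, h = -10): β = 318.4 − 310.1 = 8.3°, B = 49.9°; Δs = -10/2·(1 − cos(π·0.1663)) = -0.6673; s = 10.0000 − 0.6673 = 9.3327

θ=98.5°: 0.0159
θ=318.4°: 9.3327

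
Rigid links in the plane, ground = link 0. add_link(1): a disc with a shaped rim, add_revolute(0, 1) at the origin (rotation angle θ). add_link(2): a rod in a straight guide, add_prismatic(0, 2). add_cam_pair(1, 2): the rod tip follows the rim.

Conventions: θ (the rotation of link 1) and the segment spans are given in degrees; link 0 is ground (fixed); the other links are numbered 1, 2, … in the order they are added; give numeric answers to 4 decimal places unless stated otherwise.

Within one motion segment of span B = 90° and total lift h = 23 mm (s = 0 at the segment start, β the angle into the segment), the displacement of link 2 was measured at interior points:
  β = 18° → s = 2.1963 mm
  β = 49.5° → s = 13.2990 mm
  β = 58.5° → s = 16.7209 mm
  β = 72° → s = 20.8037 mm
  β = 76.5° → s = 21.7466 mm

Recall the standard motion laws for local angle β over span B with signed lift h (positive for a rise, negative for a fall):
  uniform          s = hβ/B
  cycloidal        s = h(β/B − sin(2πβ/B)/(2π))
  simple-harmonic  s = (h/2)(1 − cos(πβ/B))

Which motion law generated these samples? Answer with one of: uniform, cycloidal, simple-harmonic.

candidates at β/B = r: uniform s = h·r (linear in β); cycloidal s = h·(r − sin(2πr)/(2π)); simple-harmonic s = (h/2)(1 − cos(πr))
β=18°: printed 2.1963 | uniform 4.6000, cycloidal 1.1186, simple-harmonic 2.1963
β=49.5°: printed 13.2990 | uniform 12.6500, cycloidal 13.7812, simple-harmonic 13.2990
β=58.5°: printed 16.7209 | uniform 14.9500, cycloidal 17.9115, simple-harmonic 16.7209
β=72°: printed 20.8037 | uniform 18.4000, cycloidal 21.8814, simple-harmonic 20.8037
β=76.5°: printed 21.7466 | uniform 19.5500, cycloidal 22.5115, simple-harmonic 21.7466
only one law matches every sample → simple-harmonic

simple-harmonic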